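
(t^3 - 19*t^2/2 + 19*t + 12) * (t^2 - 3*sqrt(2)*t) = t^5 - 19*t^4/2 - 3*sqrt(2)*t^4 + 19*t^3 + 57*sqrt(2)*t^3/2 - 57*sqrt(2)*t^2 + 12*t^2 - 36*sqrt(2)*t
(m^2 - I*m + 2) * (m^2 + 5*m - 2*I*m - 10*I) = m^4 + 5*m^3 - 3*I*m^3 - 15*I*m^2 - 4*I*m - 20*I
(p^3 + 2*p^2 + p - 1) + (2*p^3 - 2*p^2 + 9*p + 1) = 3*p^3 + 10*p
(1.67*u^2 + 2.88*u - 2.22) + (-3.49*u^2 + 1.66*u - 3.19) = -1.82*u^2 + 4.54*u - 5.41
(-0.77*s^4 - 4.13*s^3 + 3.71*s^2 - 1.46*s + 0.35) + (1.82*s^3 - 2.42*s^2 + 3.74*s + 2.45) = -0.77*s^4 - 2.31*s^3 + 1.29*s^2 + 2.28*s + 2.8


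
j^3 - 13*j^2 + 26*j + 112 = (j - 8)*(j - 7)*(j + 2)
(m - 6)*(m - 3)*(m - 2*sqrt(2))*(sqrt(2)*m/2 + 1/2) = sqrt(2)*m^4/2 - 9*sqrt(2)*m^3/2 - 3*m^3/2 + 8*sqrt(2)*m^2 + 27*m^2/2 - 27*m + 9*sqrt(2)*m - 18*sqrt(2)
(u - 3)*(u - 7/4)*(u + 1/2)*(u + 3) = u^4 - 5*u^3/4 - 79*u^2/8 + 45*u/4 + 63/8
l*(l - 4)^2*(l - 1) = l^4 - 9*l^3 + 24*l^2 - 16*l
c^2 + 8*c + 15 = (c + 3)*(c + 5)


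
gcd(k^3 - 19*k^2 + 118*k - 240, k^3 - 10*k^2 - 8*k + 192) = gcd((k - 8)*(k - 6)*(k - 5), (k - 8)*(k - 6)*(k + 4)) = k^2 - 14*k + 48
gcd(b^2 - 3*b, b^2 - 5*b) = b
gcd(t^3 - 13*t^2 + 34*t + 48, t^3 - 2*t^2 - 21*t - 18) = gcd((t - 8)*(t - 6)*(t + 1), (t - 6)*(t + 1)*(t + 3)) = t^2 - 5*t - 6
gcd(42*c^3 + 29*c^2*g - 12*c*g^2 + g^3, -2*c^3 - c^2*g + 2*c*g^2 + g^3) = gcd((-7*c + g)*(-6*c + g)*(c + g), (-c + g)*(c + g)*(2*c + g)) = c + g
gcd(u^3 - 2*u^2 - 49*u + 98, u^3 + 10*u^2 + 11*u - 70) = u^2 + 5*u - 14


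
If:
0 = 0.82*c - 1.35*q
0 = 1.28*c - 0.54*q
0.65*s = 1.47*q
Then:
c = 0.00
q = 0.00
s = 0.00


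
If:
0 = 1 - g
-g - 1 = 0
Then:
No Solution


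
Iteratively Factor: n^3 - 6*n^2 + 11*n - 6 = (n - 2)*(n^2 - 4*n + 3) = (n - 2)*(n - 1)*(n - 3)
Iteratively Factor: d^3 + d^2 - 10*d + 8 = (d - 2)*(d^2 + 3*d - 4) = (d - 2)*(d + 4)*(d - 1)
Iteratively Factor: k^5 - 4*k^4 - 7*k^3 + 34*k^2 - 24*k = (k)*(k^4 - 4*k^3 - 7*k^2 + 34*k - 24) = k*(k - 2)*(k^3 - 2*k^2 - 11*k + 12) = k*(k - 2)*(k + 3)*(k^2 - 5*k + 4) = k*(k - 2)*(k - 1)*(k + 3)*(k - 4)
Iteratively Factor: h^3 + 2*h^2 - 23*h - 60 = (h - 5)*(h^2 + 7*h + 12) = (h - 5)*(h + 4)*(h + 3)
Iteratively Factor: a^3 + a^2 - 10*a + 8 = (a + 4)*(a^2 - 3*a + 2) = (a - 1)*(a + 4)*(a - 2)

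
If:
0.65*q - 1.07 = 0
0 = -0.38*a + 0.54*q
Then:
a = 2.34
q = 1.65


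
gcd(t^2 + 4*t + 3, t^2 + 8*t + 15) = t + 3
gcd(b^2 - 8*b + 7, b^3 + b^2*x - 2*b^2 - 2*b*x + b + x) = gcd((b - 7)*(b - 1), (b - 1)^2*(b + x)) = b - 1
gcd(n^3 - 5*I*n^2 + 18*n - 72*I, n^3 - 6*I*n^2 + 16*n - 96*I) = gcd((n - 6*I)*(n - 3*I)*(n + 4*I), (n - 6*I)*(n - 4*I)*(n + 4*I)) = n^2 - 2*I*n + 24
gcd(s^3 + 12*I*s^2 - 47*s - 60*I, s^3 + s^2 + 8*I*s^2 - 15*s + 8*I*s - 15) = s^2 + 8*I*s - 15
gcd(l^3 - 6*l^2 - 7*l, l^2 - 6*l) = l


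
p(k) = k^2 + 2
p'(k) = 2*k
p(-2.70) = 9.29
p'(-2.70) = -5.40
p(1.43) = 4.04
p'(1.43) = 2.86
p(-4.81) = 25.14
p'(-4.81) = -9.62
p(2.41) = 7.81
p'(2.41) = 4.82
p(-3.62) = 15.10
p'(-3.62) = -7.24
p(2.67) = 9.13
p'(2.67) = 5.34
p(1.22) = 3.49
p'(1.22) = 2.44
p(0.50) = 2.25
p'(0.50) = 1.00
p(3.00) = 11.00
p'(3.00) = 6.00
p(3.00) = 11.00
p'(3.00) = 6.00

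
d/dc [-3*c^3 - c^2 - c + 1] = -9*c^2 - 2*c - 1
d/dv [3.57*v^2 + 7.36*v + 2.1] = 7.14*v + 7.36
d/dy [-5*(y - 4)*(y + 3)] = 5 - 10*y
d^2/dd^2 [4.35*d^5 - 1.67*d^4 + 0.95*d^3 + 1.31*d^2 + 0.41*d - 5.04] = 87.0*d^3 - 20.04*d^2 + 5.7*d + 2.62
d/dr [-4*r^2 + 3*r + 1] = 3 - 8*r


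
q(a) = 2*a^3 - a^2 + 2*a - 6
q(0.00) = -6.00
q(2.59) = 27.22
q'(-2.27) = 37.46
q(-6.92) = -730.47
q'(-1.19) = 12.88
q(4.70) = 188.96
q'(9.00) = 470.00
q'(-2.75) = 52.88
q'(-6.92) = 303.16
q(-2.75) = -60.66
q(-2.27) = -39.09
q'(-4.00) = 106.00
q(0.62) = -4.67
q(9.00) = 1389.00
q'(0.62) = 3.07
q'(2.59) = 37.07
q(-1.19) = -13.17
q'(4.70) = 125.14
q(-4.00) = -158.00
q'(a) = 6*a^2 - 2*a + 2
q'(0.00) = 2.00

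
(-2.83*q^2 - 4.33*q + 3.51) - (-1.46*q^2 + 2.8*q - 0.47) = -1.37*q^2 - 7.13*q + 3.98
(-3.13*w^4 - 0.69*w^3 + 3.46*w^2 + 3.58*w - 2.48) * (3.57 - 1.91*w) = 5.9783*w^5 - 9.8562*w^4 - 9.0719*w^3 + 5.5144*w^2 + 17.5174*w - 8.8536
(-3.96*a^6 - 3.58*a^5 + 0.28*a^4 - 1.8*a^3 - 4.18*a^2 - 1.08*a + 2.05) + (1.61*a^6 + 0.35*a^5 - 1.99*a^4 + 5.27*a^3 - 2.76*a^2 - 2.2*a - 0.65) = -2.35*a^6 - 3.23*a^5 - 1.71*a^4 + 3.47*a^3 - 6.94*a^2 - 3.28*a + 1.4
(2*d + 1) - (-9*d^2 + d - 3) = 9*d^2 + d + 4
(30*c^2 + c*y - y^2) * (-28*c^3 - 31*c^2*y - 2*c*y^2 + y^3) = -840*c^5 - 958*c^4*y - 63*c^3*y^2 + 59*c^2*y^3 + 3*c*y^4 - y^5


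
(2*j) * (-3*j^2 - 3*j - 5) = -6*j^3 - 6*j^2 - 10*j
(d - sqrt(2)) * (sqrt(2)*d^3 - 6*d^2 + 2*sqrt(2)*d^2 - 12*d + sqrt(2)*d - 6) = sqrt(2)*d^4 - 8*d^3 + 2*sqrt(2)*d^3 - 16*d^2 + 7*sqrt(2)*d^2 - 8*d + 12*sqrt(2)*d + 6*sqrt(2)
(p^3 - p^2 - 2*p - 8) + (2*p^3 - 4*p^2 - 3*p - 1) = 3*p^3 - 5*p^2 - 5*p - 9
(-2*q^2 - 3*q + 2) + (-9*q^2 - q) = -11*q^2 - 4*q + 2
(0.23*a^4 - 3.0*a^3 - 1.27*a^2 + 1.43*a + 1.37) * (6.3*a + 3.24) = 1.449*a^5 - 18.1548*a^4 - 17.721*a^3 + 4.8942*a^2 + 13.2642*a + 4.4388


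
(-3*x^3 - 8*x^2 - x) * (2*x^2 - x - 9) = -6*x^5 - 13*x^4 + 33*x^3 + 73*x^2 + 9*x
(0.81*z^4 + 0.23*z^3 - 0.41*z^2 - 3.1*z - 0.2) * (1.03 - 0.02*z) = -0.0162*z^5 + 0.8297*z^4 + 0.2451*z^3 - 0.3603*z^2 - 3.189*z - 0.206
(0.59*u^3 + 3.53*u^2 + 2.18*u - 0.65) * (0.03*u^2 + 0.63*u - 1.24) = 0.0177*u^5 + 0.4776*u^4 + 1.5577*u^3 - 3.0233*u^2 - 3.1127*u + 0.806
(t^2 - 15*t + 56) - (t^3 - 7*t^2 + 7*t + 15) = -t^3 + 8*t^2 - 22*t + 41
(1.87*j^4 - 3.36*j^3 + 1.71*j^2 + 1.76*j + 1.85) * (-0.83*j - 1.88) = -1.5521*j^5 - 0.7268*j^4 + 4.8975*j^3 - 4.6756*j^2 - 4.8443*j - 3.478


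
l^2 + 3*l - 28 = (l - 4)*(l + 7)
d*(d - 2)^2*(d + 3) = d^4 - d^3 - 8*d^2 + 12*d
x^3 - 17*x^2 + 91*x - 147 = (x - 7)^2*(x - 3)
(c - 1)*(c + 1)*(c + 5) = c^3 + 5*c^2 - c - 5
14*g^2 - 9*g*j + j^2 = (-7*g + j)*(-2*g + j)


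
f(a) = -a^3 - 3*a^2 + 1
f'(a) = -3*a^2 - 6*a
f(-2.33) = -2.64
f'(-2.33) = -2.31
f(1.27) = -5.89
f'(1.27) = -12.46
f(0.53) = 0.01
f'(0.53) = -4.02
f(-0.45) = 0.48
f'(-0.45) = 2.09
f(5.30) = -232.15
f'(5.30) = -116.07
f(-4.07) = 18.72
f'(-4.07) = -25.27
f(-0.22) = 0.87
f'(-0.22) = 1.17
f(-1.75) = -2.83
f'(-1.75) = 1.31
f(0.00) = 1.00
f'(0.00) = 0.00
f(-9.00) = 487.00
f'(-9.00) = -189.00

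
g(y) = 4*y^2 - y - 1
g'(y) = 8*y - 1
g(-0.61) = 1.10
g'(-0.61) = -5.88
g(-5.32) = 117.53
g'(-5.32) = -43.56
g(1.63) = 8.00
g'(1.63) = 12.04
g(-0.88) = 2.98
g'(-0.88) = -8.04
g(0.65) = 0.04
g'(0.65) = 4.20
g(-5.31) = 117.09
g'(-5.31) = -43.48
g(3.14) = 35.30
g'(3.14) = 24.12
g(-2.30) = 22.46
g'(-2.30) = -19.40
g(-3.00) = 38.00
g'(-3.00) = -25.00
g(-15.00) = 914.00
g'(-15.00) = -121.00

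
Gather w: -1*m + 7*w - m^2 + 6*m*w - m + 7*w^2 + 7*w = -m^2 - 2*m + 7*w^2 + w*(6*m + 14)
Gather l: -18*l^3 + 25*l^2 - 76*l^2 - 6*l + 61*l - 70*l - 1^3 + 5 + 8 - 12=-18*l^3 - 51*l^2 - 15*l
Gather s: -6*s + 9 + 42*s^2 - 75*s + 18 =42*s^2 - 81*s + 27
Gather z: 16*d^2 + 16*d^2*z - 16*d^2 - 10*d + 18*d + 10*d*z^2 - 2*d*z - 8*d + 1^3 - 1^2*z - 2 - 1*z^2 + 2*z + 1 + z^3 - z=z^3 + z^2*(10*d - 1) + z*(16*d^2 - 2*d)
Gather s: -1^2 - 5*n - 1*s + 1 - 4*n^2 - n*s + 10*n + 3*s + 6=-4*n^2 + 5*n + s*(2 - n) + 6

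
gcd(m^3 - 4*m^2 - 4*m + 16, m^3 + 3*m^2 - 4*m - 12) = m^2 - 4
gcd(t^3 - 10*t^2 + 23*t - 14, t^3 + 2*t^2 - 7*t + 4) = t - 1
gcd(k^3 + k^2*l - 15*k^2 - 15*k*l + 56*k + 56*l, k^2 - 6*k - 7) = k - 7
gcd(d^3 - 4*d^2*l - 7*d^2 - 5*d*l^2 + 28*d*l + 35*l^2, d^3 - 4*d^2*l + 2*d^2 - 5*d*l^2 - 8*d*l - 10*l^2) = d^2 - 4*d*l - 5*l^2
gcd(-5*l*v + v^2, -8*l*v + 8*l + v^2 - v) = 1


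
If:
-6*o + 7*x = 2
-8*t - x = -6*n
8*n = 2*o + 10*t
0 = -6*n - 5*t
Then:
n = 5/123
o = 50/123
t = -2/41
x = 26/41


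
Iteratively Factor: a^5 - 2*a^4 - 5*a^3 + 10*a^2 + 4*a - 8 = (a + 1)*(a^4 - 3*a^3 - 2*a^2 + 12*a - 8) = (a - 1)*(a + 1)*(a^3 - 2*a^2 - 4*a + 8) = (a - 2)*(a - 1)*(a + 1)*(a^2 - 4) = (a - 2)*(a - 1)*(a + 1)*(a + 2)*(a - 2)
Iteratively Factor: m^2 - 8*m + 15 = (m - 3)*(m - 5)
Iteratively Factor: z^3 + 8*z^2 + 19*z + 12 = (z + 1)*(z^2 + 7*z + 12) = (z + 1)*(z + 4)*(z + 3)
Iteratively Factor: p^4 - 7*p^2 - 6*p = (p + 1)*(p^3 - p^2 - 6*p) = (p - 3)*(p + 1)*(p^2 + 2*p) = p*(p - 3)*(p + 1)*(p + 2)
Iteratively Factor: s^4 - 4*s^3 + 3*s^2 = (s)*(s^3 - 4*s^2 + 3*s) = s*(s - 1)*(s^2 - 3*s) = s^2*(s - 1)*(s - 3)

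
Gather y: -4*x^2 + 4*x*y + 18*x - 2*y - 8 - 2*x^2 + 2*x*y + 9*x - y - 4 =-6*x^2 + 27*x + y*(6*x - 3) - 12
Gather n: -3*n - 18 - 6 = -3*n - 24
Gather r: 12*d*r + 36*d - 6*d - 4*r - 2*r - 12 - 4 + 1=30*d + r*(12*d - 6) - 15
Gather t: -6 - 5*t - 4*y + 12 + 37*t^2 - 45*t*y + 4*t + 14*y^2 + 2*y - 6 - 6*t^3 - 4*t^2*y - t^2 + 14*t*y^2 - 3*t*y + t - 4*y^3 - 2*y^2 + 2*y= -6*t^3 + t^2*(36 - 4*y) + t*(14*y^2 - 48*y) - 4*y^3 + 12*y^2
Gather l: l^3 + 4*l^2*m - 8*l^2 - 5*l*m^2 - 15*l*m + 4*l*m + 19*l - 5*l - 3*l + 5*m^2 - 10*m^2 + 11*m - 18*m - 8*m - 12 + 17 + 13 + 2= l^3 + l^2*(4*m - 8) + l*(-5*m^2 - 11*m + 11) - 5*m^2 - 15*m + 20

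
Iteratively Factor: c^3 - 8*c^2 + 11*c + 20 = (c - 4)*(c^2 - 4*c - 5) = (c - 4)*(c + 1)*(c - 5)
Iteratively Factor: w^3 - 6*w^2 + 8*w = (w)*(w^2 - 6*w + 8) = w*(w - 4)*(w - 2)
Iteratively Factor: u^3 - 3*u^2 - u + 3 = (u - 3)*(u^2 - 1) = (u - 3)*(u + 1)*(u - 1)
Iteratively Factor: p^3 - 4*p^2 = (p - 4)*(p^2) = p*(p - 4)*(p)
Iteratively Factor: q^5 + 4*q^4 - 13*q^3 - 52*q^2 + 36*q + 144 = (q + 3)*(q^4 + q^3 - 16*q^2 - 4*q + 48) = (q + 2)*(q + 3)*(q^3 - q^2 - 14*q + 24) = (q - 3)*(q + 2)*(q + 3)*(q^2 + 2*q - 8) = (q - 3)*(q + 2)*(q + 3)*(q + 4)*(q - 2)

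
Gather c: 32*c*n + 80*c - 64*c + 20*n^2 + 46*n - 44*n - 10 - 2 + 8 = c*(32*n + 16) + 20*n^2 + 2*n - 4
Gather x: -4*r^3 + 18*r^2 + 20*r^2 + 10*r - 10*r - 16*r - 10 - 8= -4*r^3 + 38*r^2 - 16*r - 18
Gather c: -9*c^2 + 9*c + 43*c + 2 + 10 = -9*c^2 + 52*c + 12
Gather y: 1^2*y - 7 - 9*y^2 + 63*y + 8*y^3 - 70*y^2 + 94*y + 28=8*y^3 - 79*y^2 + 158*y + 21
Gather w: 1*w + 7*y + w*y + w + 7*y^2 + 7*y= w*(y + 2) + 7*y^2 + 14*y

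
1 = 1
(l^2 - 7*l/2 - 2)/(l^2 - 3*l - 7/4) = 2*(l - 4)/(2*l - 7)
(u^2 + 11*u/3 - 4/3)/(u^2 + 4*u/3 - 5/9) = 3*(u + 4)/(3*u + 5)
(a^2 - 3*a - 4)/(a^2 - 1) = (a - 4)/(a - 1)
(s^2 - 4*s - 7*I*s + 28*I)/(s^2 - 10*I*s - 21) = (s - 4)/(s - 3*I)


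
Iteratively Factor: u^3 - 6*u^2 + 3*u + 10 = (u + 1)*(u^2 - 7*u + 10) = (u - 5)*(u + 1)*(u - 2)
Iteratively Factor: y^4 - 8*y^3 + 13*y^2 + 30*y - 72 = (y - 4)*(y^3 - 4*y^2 - 3*y + 18) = (y - 4)*(y - 3)*(y^2 - y - 6) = (y - 4)*(y - 3)^2*(y + 2)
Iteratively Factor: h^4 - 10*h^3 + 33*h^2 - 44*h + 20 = (h - 5)*(h^3 - 5*h^2 + 8*h - 4) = (h - 5)*(h - 1)*(h^2 - 4*h + 4) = (h - 5)*(h - 2)*(h - 1)*(h - 2)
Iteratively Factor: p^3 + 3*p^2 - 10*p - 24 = (p + 2)*(p^2 + p - 12) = (p + 2)*(p + 4)*(p - 3)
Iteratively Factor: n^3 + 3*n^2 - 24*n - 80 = (n + 4)*(n^2 - n - 20) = (n + 4)^2*(n - 5)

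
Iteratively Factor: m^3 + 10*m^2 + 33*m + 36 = (m + 4)*(m^2 + 6*m + 9) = (m + 3)*(m + 4)*(m + 3)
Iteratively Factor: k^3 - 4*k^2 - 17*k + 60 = (k - 3)*(k^2 - k - 20) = (k - 5)*(k - 3)*(k + 4)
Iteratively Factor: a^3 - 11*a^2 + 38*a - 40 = (a - 2)*(a^2 - 9*a + 20) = (a - 4)*(a - 2)*(a - 5)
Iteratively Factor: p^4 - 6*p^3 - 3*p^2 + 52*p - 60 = (p + 3)*(p^3 - 9*p^2 + 24*p - 20) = (p - 2)*(p + 3)*(p^2 - 7*p + 10) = (p - 5)*(p - 2)*(p + 3)*(p - 2)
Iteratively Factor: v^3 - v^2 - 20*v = (v - 5)*(v^2 + 4*v) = (v - 5)*(v + 4)*(v)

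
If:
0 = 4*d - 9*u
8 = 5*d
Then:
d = 8/5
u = 32/45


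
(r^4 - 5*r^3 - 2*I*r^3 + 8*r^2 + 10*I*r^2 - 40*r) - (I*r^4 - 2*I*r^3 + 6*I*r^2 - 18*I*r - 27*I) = r^4 - I*r^4 - 5*r^3 + 8*r^2 + 4*I*r^2 - 40*r + 18*I*r + 27*I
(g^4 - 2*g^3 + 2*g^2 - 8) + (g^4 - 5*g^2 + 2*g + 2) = 2*g^4 - 2*g^3 - 3*g^2 + 2*g - 6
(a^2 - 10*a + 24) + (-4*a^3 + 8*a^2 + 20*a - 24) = -4*a^3 + 9*a^2 + 10*a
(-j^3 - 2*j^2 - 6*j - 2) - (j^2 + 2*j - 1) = -j^3 - 3*j^2 - 8*j - 1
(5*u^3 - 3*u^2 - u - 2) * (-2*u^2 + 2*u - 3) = -10*u^5 + 16*u^4 - 19*u^3 + 11*u^2 - u + 6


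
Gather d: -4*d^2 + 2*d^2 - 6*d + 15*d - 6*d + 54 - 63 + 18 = -2*d^2 + 3*d + 9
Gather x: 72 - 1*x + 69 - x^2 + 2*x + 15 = -x^2 + x + 156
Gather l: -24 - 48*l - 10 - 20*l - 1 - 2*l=-70*l - 35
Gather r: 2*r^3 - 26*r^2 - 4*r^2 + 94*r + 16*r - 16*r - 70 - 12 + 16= 2*r^3 - 30*r^2 + 94*r - 66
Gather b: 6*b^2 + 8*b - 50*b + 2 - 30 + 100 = 6*b^2 - 42*b + 72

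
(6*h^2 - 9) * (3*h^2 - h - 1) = 18*h^4 - 6*h^3 - 33*h^2 + 9*h + 9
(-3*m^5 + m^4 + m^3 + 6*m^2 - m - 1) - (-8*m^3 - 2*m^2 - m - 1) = -3*m^5 + m^4 + 9*m^3 + 8*m^2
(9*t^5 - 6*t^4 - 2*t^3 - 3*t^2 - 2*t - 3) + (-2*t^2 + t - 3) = 9*t^5 - 6*t^4 - 2*t^3 - 5*t^2 - t - 6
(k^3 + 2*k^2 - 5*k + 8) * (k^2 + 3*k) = k^5 + 5*k^4 + k^3 - 7*k^2 + 24*k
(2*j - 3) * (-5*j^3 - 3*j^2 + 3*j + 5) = -10*j^4 + 9*j^3 + 15*j^2 + j - 15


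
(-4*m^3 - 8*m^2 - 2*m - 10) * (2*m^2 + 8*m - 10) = -8*m^5 - 48*m^4 - 28*m^3 + 44*m^2 - 60*m + 100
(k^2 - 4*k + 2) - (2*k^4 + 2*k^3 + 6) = -2*k^4 - 2*k^3 + k^2 - 4*k - 4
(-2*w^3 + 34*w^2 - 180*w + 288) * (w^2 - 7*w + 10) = -2*w^5 + 48*w^4 - 438*w^3 + 1888*w^2 - 3816*w + 2880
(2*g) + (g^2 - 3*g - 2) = g^2 - g - 2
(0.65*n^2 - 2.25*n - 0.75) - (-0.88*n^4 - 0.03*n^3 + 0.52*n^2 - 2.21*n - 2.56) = 0.88*n^4 + 0.03*n^3 + 0.13*n^2 - 0.04*n + 1.81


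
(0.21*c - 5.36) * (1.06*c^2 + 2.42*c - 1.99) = 0.2226*c^3 - 5.1734*c^2 - 13.3891*c + 10.6664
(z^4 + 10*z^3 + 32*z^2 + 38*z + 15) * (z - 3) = z^5 + 7*z^4 + 2*z^3 - 58*z^2 - 99*z - 45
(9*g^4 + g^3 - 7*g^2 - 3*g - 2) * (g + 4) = 9*g^5 + 37*g^4 - 3*g^3 - 31*g^2 - 14*g - 8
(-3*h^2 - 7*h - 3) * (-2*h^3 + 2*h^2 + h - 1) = 6*h^5 + 8*h^4 - 11*h^3 - 10*h^2 + 4*h + 3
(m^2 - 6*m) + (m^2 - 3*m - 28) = 2*m^2 - 9*m - 28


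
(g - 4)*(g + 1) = g^2 - 3*g - 4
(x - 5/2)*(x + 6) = x^2 + 7*x/2 - 15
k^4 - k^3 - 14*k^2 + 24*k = k*(k - 3)*(k - 2)*(k + 4)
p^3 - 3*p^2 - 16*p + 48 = (p - 4)*(p - 3)*(p + 4)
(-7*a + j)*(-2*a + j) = 14*a^2 - 9*a*j + j^2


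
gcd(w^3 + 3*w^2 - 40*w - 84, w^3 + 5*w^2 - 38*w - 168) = w^2 + w - 42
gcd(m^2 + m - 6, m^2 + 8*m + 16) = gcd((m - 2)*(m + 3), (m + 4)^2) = 1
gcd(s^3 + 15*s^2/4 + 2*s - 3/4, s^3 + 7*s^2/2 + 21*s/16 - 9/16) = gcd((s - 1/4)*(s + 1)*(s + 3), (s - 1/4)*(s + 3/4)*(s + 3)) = s^2 + 11*s/4 - 3/4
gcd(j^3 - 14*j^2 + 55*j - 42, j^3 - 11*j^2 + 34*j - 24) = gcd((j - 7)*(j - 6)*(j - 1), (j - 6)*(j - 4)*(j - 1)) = j^2 - 7*j + 6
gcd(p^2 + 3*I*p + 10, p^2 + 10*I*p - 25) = p + 5*I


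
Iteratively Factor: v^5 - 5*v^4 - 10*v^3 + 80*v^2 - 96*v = (v + 4)*(v^4 - 9*v^3 + 26*v^2 - 24*v) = (v - 3)*(v + 4)*(v^3 - 6*v^2 + 8*v) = v*(v - 3)*(v + 4)*(v^2 - 6*v + 8) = v*(v - 3)*(v - 2)*(v + 4)*(v - 4)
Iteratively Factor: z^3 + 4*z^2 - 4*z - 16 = (z + 4)*(z^2 - 4) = (z - 2)*(z + 4)*(z + 2)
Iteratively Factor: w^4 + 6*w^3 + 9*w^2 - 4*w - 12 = (w - 1)*(w^3 + 7*w^2 + 16*w + 12) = (w - 1)*(w + 2)*(w^2 + 5*w + 6) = (w - 1)*(w + 2)*(w + 3)*(w + 2)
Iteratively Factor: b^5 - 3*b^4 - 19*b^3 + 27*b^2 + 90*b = (b + 2)*(b^4 - 5*b^3 - 9*b^2 + 45*b) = (b - 5)*(b + 2)*(b^3 - 9*b) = (b - 5)*(b - 3)*(b + 2)*(b^2 + 3*b) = b*(b - 5)*(b - 3)*(b + 2)*(b + 3)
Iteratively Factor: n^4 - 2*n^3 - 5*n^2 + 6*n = (n - 1)*(n^3 - n^2 - 6*n) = (n - 3)*(n - 1)*(n^2 + 2*n) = (n - 3)*(n - 1)*(n + 2)*(n)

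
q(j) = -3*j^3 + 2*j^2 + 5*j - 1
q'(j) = -9*j^2 + 4*j + 5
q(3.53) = -90.39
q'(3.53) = -93.03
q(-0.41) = -2.51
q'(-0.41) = 1.85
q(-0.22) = -1.97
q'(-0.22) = 3.68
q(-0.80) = -2.18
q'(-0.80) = -3.96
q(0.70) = 2.45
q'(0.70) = 3.39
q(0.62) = 2.15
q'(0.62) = 4.02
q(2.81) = -37.72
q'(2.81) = -54.82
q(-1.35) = 3.28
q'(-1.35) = -16.80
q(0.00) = -1.00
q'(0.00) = 5.00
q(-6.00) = 689.00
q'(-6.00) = -343.00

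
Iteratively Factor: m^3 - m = (m)*(m^2 - 1) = m*(m + 1)*(m - 1)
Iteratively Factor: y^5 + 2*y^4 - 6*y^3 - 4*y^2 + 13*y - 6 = (y - 1)*(y^4 + 3*y^3 - 3*y^2 - 7*y + 6) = (y - 1)*(y + 2)*(y^3 + y^2 - 5*y + 3) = (y - 1)*(y + 2)*(y + 3)*(y^2 - 2*y + 1) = (y - 1)^2*(y + 2)*(y + 3)*(y - 1)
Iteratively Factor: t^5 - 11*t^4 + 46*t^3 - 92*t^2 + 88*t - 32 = (t - 4)*(t^4 - 7*t^3 + 18*t^2 - 20*t + 8) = (t - 4)*(t - 2)*(t^3 - 5*t^2 + 8*t - 4) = (t - 4)*(t - 2)*(t - 1)*(t^2 - 4*t + 4) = (t - 4)*(t - 2)^2*(t - 1)*(t - 2)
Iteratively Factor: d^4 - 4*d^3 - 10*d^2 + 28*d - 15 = (d + 3)*(d^3 - 7*d^2 + 11*d - 5) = (d - 5)*(d + 3)*(d^2 - 2*d + 1) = (d - 5)*(d - 1)*(d + 3)*(d - 1)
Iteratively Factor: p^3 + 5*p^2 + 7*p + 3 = (p + 1)*(p^2 + 4*p + 3) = (p + 1)*(p + 3)*(p + 1)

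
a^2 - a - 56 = (a - 8)*(a + 7)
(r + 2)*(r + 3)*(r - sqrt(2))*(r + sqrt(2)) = r^4 + 5*r^3 + 4*r^2 - 10*r - 12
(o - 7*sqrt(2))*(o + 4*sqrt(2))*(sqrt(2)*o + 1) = sqrt(2)*o^3 - 5*o^2 - 59*sqrt(2)*o - 56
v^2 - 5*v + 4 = (v - 4)*(v - 1)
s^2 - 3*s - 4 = (s - 4)*(s + 1)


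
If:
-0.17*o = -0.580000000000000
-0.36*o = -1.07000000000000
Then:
No Solution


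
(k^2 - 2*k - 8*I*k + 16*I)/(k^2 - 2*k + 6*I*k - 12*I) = (k - 8*I)/(k + 6*I)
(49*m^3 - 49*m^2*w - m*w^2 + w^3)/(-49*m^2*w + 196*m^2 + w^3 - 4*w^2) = (-m + w)/(w - 4)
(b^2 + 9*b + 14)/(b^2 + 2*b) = (b + 7)/b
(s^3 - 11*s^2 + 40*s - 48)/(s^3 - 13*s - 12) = (s^2 - 7*s + 12)/(s^2 + 4*s + 3)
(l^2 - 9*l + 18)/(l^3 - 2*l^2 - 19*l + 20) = (l^2 - 9*l + 18)/(l^3 - 2*l^2 - 19*l + 20)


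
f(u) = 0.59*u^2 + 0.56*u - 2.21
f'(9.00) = 11.18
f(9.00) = 50.62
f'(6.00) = 7.64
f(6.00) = 22.39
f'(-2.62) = -2.53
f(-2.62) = 0.37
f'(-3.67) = -3.77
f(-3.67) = 3.68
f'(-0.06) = 0.49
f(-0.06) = -2.24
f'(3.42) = 4.60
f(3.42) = 6.61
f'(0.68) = 1.36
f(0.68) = -1.56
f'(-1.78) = -1.54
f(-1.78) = -1.34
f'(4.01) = 5.29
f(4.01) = 9.52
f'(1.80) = 2.68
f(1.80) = 0.71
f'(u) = 1.18*u + 0.56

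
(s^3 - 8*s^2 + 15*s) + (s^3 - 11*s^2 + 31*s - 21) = 2*s^3 - 19*s^2 + 46*s - 21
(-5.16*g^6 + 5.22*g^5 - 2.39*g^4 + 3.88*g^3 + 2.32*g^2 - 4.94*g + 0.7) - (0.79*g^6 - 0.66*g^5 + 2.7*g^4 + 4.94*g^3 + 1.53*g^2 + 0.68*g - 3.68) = -5.95*g^6 + 5.88*g^5 - 5.09*g^4 - 1.06*g^3 + 0.79*g^2 - 5.62*g + 4.38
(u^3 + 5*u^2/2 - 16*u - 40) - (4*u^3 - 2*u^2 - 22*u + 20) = -3*u^3 + 9*u^2/2 + 6*u - 60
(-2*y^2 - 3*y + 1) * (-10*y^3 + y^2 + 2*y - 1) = 20*y^5 + 28*y^4 - 17*y^3 - 3*y^2 + 5*y - 1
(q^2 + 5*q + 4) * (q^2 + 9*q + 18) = q^4 + 14*q^3 + 67*q^2 + 126*q + 72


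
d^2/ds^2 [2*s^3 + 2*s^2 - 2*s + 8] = 12*s + 4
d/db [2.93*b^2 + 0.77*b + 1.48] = 5.86*b + 0.77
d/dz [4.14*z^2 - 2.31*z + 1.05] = 8.28*z - 2.31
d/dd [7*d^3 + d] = 21*d^2 + 1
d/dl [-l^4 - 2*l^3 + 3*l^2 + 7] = 2*l*(-2*l^2 - 3*l + 3)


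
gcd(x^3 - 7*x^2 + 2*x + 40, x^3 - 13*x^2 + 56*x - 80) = x^2 - 9*x + 20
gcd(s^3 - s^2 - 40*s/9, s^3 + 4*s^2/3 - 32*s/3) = s^2 - 8*s/3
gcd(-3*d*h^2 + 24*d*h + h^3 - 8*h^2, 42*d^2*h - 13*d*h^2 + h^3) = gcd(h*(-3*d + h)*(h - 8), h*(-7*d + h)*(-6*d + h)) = h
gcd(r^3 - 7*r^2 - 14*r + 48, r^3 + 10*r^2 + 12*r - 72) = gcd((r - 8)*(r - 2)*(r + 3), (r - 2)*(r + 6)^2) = r - 2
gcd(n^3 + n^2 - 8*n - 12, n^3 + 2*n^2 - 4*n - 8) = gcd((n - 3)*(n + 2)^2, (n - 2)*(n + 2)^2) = n^2 + 4*n + 4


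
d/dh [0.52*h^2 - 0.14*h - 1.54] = 1.04*h - 0.14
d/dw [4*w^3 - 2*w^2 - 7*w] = 12*w^2 - 4*w - 7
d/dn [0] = 0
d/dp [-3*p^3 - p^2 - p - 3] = -9*p^2 - 2*p - 1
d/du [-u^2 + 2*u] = 2 - 2*u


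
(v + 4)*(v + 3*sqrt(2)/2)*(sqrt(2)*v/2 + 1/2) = sqrt(2)*v^3/2 + 2*v^2 + 2*sqrt(2)*v^2 + 3*sqrt(2)*v/4 + 8*v + 3*sqrt(2)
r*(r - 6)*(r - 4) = r^3 - 10*r^2 + 24*r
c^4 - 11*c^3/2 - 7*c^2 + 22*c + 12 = (c - 6)*(c - 2)*(c + 1/2)*(c + 2)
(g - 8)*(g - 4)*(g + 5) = g^3 - 7*g^2 - 28*g + 160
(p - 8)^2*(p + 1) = p^3 - 15*p^2 + 48*p + 64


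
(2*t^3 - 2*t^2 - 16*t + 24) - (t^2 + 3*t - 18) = 2*t^3 - 3*t^2 - 19*t + 42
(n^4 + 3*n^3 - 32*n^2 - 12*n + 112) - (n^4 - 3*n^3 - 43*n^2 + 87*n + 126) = 6*n^3 + 11*n^2 - 99*n - 14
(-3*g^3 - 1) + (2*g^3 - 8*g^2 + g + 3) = -g^3 - 8*g^2 + g + 2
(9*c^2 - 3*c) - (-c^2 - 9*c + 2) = 10*c^2 + 6*c - 2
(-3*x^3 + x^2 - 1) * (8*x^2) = -24*x^5 + 8*x^4 - 8*x^2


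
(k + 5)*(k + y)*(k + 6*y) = k^3 + 7*k^2*y + 5*k^2 + 6*k*y^2 + 35*k*y + 30*y^2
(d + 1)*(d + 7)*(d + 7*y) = d^3 + 7*d^2*y + 8*d^2 + 56*d*y + 7*d + 49*y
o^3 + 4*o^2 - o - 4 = (o - 1)*(o + 1)*(o + 4)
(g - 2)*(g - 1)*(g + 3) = g^3 - 7*g + 6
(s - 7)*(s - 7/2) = s^2 - 21*s/2 + 49/2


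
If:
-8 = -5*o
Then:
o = 8/5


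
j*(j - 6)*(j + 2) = j^3 - 4*j^2 - 12*j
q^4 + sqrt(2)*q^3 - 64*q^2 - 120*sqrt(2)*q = q*(q - 6*sqrt(2))*(q + 2*sqrt(2))*(q + 5*sqrt(2))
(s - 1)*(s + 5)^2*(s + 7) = s^4 + 16*s^3 + 78*s^2 + 80*s - 175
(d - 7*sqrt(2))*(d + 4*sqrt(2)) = d^2 - 3*sqrt(2)*d - 56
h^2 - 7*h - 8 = (h - 8)*(h + 1)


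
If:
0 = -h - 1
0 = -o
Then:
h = -1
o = 0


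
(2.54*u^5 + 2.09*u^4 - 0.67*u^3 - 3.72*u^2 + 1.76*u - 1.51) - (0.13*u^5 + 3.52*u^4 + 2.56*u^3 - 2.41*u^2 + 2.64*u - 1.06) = 2.41*u^5 - 1.43*u^4 - 3.23*u^3 - 1.31*u^2 - 0.88*u - 0.45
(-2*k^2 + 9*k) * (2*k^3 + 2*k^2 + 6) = -4*k^5 + 14*k^4 + 18*k^3 - 12*k^2 + 54*k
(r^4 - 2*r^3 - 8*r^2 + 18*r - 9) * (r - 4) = r^5 - 6*r^4 + 50*r^2 - 81*r + 36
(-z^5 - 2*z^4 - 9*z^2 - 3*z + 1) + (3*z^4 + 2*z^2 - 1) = -z^5 + z^4 - 7*z^2 - 3*z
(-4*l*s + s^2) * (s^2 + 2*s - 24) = -4*l*s^3 - 8*l*s^2 + 96*l*s + s^4 + 2*s^3 - 24*s^2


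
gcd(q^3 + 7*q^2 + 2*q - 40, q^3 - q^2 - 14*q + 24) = q^2 + 2*q - 8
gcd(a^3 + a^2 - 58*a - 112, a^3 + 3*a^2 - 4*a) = 1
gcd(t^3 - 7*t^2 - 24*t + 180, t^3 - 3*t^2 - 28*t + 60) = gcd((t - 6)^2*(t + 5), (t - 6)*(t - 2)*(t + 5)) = t^2 - t - 30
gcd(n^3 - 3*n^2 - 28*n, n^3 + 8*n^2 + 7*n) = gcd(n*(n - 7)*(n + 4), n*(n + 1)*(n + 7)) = n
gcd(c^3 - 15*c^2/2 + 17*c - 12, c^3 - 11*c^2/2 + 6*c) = c^2 - 11*c/2 + 6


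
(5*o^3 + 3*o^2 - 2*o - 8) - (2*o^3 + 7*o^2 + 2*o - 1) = 3*o^3 - 4*o^2 - 4*o - 7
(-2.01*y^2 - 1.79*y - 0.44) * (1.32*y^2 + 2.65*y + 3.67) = -2.6532*y^4 - 7.6893*y^3 - 12.701*y^2 - 7.7353*y - 1.6148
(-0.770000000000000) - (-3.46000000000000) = 2.69000000000000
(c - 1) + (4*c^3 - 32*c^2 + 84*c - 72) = 4*c^3 - 32*c^2 + 85*c - 73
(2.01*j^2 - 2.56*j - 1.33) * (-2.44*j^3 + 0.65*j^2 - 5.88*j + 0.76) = -4.9044*j^5 + 7.5529*j^4 - 10.2376*j^3 + 15.7159*j^2 + 5.8748*j - 1.0108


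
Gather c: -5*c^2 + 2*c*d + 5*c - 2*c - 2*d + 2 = -5*c^2 + c*(2*d + 3) - 2*d + 2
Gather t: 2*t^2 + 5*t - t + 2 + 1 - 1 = 2*t^2 + 4*t + 2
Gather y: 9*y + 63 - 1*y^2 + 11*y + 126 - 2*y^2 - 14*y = -3*y^2 + 6*y + 189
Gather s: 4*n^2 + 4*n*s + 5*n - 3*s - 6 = 4*n^2 + 5*n + s*(4*n - 3) - 6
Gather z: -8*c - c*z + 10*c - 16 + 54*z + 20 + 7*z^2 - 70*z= 2*c + 7*z^2 + z*(-c - 16) + 4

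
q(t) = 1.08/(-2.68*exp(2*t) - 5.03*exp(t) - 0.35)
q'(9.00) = 0.00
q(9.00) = 0.00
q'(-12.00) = 0.00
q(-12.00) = -3.09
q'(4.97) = 0.00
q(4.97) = -0.00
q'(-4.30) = 0.43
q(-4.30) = -2.58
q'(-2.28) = 0.77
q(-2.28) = -1.21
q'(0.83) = 0.06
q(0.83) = -0.04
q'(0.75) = 0.07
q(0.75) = -0.05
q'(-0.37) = 0.25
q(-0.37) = -0.21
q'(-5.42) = 0.17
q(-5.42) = -2.90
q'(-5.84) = 0.12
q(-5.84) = -2.96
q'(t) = 1.08*(5.36*exp(2*t) + 5.03*exp(t))/(-2.68*exp(2*t) - 5.03*exp(t) - 0.35)^2 = (5.7888*exp(t) + 5.4324)*exp(t)/(2.68*exp(2*t) + 5.03*exp(t) + 0.35)^2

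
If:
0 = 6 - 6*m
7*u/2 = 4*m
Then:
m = 1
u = 8/7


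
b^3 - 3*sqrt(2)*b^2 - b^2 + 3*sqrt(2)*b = b*(b - 1)*(b - 3*sqrt(2))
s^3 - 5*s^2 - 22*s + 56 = (s - 7)*(s - 2)*(s + 4)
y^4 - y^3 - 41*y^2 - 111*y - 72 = (y - 8)*(y + 1)*(y + 3)^2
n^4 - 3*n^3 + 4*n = n*(n - 2)^2*(n + 1)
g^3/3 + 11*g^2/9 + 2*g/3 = g*(g/3 + 1)*(g + 2/3)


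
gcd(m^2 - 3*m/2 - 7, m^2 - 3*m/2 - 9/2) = 1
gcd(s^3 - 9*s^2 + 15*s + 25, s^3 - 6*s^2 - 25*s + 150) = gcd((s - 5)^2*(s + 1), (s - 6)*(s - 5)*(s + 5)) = s - 5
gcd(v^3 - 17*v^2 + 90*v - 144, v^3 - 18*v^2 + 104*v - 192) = v^2 - 14*v + 48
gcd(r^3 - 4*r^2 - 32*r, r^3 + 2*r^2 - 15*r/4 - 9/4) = 1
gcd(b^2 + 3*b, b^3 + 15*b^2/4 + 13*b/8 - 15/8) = b + 3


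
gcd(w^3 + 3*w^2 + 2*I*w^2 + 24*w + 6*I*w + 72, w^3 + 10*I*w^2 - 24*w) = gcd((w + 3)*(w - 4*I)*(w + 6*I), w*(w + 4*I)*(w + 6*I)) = w + 6*I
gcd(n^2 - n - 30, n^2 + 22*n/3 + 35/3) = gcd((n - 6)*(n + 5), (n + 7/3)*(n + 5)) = n + 5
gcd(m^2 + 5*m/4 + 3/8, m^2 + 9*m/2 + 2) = m + 1/2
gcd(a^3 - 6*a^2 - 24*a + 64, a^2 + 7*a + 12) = a + 4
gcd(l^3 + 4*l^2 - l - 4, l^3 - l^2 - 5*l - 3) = l + 1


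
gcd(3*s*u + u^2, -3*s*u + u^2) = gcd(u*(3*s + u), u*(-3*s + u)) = u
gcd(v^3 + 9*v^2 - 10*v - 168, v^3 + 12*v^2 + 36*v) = v + 6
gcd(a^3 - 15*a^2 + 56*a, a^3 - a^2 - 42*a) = a^2 - 7*a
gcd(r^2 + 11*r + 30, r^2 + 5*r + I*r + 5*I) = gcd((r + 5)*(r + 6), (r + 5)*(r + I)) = r + 5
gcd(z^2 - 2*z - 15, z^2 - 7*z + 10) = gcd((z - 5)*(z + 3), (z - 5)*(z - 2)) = z - 5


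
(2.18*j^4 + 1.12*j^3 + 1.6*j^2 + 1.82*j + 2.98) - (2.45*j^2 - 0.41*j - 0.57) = 2.18*j^4 + 1.12*j^3 - 0.85*j^2 + 2.23*j + 3.55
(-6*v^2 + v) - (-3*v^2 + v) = -3*v^2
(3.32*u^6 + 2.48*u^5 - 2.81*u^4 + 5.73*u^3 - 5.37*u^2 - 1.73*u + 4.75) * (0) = 0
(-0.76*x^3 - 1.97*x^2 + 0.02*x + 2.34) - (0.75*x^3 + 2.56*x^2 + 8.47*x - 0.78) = -1.51*x^3 - 4.53*x^2 - 8.45*x + 3.12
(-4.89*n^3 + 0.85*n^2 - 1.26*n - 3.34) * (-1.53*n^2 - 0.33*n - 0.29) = 7.4817*n^5 + 0.3132*n^4 + 3.0654*n^3 + 5.2795*n^2 + 1.4676*n + 0.9686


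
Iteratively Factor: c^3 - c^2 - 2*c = (c - 2)*(c^2 + c) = (c - 2)*(c + 1)*(c)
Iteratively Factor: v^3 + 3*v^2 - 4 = (v + 2)*(v^2 + v - 2) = (v + 2)^2*(v - 1)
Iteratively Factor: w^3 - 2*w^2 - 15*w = (w + 3)*(w^2 - 5*w) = w*(w + 3)*(w - 5)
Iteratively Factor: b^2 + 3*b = (b)*(b + 3)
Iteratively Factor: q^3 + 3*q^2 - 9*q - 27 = (q + 3)*(q^2 - 9) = (q + 3)^2*(q - 3)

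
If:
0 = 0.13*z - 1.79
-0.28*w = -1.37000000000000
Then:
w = 4.89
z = 13.77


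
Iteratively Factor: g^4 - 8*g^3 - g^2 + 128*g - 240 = (g + 4)*(g^3 - 12*g^2 + 47*g - 60) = (g - 5)*(g + 4)*(g^2 - 7*g + 12) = (g - 5)*(g - 3)*(g + 4)*(g - 4)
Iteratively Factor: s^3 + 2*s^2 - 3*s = (s)*(s^2 + 2*s - 3) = s*(s + 3)*(s - 1)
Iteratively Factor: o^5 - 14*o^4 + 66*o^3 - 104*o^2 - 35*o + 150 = (o - 3)*(o^4 - 11*o^3 + 33*o^2 - 5*o - 50) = (o - 5)*(o - 3)*(o^3 - 6*o^2 + 3*o + 10) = (o - 5)^2*(o - 3)*(o^2 - o - 2) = (o - 5)^2*(o - 3)*(o + 1)*(o - 2)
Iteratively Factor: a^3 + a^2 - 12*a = (a - 3)*(a^2 + 4*a) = a*(a - 3)*(a + 4)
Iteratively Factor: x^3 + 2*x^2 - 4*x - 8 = (x + 2)*(x^2 - 4) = (x + 2)^2*(x - 2)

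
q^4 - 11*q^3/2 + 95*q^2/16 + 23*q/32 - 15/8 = (q - 4)*(q - 5/4)*(q - 3/4)*(q + 1/2)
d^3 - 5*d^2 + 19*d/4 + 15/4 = (d - 3)*(d - 5/2)*(d + 1/2)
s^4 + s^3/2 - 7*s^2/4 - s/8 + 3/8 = (s - 1)*(s - 1/2)*(s + 1/2)*(s + 3/2)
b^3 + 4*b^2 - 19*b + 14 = (b - 2)*(b - 1)*(b + 7)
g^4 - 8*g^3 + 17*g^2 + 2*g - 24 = (g - 4)*(g - 3)*(g - 2)*(g + 1)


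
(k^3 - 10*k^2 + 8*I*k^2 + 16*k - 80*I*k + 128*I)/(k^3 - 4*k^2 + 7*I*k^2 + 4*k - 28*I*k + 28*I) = (k^2 + 8*k*(-1 + I) - 64*I)/(k^2 + k*(-2 + 7*I) - 14*I)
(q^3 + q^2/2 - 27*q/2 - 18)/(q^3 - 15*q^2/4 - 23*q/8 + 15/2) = 4*(q + 3)/(4*q - 5)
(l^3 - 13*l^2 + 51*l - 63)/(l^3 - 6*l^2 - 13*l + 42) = (l^2 - 6*l + 9)/(l^2 + l - 6)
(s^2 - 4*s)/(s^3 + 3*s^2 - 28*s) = 1/(s + 7)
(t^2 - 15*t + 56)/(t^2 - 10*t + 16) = (t - 7)/(t - 2)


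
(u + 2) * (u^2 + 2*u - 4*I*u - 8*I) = u^3 + 4*u^2 - 4*I*u^2 + 4*u - 16*I*u - 16*I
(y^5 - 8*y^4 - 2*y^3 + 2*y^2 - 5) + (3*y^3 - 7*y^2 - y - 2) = y^5 - 8*y^4 + y^3 - 5*y^2 - y - 7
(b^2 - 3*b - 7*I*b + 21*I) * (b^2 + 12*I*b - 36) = b^4 - 3*b^3 + 5*I*b^3 + 48*b^2 - 15*I*b^2 - 144*b + 252*I*b - 756*I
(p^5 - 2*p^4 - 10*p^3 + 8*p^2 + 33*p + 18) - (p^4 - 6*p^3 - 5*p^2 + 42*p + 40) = p^5 - 3*p^4 - 4*p^3 + 13*p^2 - 9*p - 22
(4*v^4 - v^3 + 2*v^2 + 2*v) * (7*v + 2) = 28*v^5 + v^4 + 12*v^3 + 18*v^2 + 4*v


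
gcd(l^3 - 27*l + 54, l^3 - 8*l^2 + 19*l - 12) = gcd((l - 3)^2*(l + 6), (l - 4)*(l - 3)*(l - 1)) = l - 3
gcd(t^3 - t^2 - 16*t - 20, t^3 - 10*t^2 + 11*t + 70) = t^2 - 3*t - 10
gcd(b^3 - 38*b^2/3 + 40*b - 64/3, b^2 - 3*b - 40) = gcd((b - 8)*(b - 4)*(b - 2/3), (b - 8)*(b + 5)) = b - 8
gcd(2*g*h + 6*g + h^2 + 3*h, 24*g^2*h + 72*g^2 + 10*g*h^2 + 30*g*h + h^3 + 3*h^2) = h + 3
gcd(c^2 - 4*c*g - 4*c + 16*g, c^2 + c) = 1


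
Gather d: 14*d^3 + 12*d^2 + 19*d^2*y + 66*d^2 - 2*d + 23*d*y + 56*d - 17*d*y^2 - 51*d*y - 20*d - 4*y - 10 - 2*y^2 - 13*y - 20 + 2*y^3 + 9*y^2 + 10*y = 14*d^3 + d^2*(19*y + 78) + d*(-17*y^2 - 28*y + 34) + 2*y^3 + 7*y^2 - 7*y - 30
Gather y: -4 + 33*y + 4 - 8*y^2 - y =-8*y^2 + 32*y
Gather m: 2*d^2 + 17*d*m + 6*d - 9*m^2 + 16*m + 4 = 2*d^2 + 6*d - 9*m^2 + m*(17*d + 16) + 4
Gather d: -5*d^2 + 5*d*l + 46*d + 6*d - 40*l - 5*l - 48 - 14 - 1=-5*d^2 + d*(5*l + 52) - 45*l - 63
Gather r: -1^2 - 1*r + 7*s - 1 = -r + 7*s - 2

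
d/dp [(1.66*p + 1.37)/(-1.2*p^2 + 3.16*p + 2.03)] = (1.992*p^2 + 3.288*p - 0.9594)/(1.44*p^4 - 7.584*p^3 + 5.1136*p^2 + 12.8296*p + 4.1209)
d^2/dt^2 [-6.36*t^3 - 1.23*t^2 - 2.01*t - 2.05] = -38.16*t - 2.46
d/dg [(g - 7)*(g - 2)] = 2*g - 9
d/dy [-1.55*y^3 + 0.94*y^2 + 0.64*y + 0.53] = -4.65*y^2 + 1.88*y + 0.64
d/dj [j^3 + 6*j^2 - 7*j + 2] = 3*j^2 + 12*j - 7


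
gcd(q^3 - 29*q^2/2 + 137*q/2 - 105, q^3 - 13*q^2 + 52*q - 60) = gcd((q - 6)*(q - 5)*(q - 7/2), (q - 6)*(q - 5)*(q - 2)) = q^2 - 11*q + 30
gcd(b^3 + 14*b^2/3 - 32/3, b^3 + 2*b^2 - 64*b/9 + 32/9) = b^2 + 8*b/3 - 16/3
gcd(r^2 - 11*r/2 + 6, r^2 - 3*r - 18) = 1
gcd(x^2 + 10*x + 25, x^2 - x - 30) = x + 5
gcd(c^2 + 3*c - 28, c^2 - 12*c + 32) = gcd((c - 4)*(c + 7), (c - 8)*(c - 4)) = c - 4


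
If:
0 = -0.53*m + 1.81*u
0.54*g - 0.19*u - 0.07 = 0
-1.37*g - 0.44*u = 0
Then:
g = 0.06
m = -0.66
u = -0.19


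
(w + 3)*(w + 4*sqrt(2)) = w^2 + 3*w + 4*sqrt(2)*w + 12*sqrt(2)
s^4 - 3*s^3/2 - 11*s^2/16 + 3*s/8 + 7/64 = (s - 7/4)*(s - 1/2)*(s + 1/4)*(s + 1/2)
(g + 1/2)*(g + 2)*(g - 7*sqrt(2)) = g^3 - 7*sqrt(2)*g^2 + 5*g^2/2 - 35*sqrt(2)*g/2 + g - 7*sqrt(2)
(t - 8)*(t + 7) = t^2 - t - 56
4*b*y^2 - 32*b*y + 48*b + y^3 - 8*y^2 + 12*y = (4*b + y)*(y - 6)*(y - 2)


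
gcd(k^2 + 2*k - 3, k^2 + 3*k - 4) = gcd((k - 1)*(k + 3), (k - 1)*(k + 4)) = k - 1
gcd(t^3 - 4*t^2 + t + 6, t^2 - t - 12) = 1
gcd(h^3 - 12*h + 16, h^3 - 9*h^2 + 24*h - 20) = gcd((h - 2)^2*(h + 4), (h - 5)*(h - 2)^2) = h^2 - 4*h + 4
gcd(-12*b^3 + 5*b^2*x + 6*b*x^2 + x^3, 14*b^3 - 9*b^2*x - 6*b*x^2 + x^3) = -b + x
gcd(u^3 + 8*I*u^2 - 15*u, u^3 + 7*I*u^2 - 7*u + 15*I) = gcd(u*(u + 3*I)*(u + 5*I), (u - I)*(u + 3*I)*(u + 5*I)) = u^2 + 8*I*u - 15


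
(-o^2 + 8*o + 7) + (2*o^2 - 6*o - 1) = o^2 + 2*o + 6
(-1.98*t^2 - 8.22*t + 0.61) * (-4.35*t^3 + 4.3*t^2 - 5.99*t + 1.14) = 8.613*t^5 + 27.243*t^4 - 26.1393*t^3 + 49.6036*t^2 - 13.0247*t + 0.6954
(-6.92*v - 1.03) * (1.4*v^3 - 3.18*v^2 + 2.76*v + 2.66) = -9.688*v^4 + 20.5636*v^3 - 15.8238*v^2 - 21.25*v - 2.7398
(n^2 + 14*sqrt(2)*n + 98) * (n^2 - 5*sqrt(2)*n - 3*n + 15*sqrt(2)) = n^4 - 3*n^3 + 9*sqrt(2)*n^3 - 42*n^2 - 27*sqrt(2)*n^2 - 490*sqrt(2)*n + 126*n + 1470*sqrt(2)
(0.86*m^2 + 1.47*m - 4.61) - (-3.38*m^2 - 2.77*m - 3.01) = 4.24*m^2 + 4.24*m - 1.6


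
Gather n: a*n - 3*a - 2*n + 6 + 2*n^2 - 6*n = -3*a + 2*n^2 + n*(a - 8) + 6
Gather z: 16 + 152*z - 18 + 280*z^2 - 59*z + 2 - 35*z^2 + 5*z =245*z^2 + 98*z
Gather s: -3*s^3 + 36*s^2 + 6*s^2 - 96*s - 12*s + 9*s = -3*s^3 + 42*s^2 - 99*s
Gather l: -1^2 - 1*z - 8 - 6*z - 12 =-7*z - 21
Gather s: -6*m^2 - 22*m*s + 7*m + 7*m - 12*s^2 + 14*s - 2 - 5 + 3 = -6*m^2 + 14*m - 12*s^2 + s*(14 - 22*m) - 4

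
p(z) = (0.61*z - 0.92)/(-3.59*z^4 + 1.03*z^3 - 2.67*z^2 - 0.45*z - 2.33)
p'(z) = (0.61*z - 0.92)*(14.36*z^3 - 3.09*z^2 + 5.34*z + 0.45)/(-3.59*z^4 + 1.03*z^3 - 2.67*z^2 - 0.45*z - 2.33)^2 + 0.61/(-3.59*z^4 + 1.03*z^3 - 2.67*z^2 - 0.45*z - 2.33)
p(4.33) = -0.00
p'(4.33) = 0.00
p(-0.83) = 0.23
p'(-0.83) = 0.45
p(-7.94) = 0.00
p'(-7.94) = 0.00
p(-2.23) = 0.02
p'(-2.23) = 0.03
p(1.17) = 0.02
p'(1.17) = -0.09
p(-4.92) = 0.00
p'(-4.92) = 0.00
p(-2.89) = 0.01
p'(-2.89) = 0.01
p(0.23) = 0.30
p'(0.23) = -0.44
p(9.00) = -0.00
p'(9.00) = 0.00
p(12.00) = -0.00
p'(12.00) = 0.00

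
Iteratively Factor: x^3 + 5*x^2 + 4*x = (x + 4)*(x^2 + x) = (x + 1)*(x + 4)*(x)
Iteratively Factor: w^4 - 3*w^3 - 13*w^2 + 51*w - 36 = (w - 3)*(w^3 - 13*w + 12) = (w - 3)*(w - 1)*(w^2 + w - 12) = (w - 3)^2*(w - 1)*(w + 4)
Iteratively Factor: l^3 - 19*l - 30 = (l - 5)*(l^2 + 5*l + 6) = (l - 5)*(l + 2)*(l + 3)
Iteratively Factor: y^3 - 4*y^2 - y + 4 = (y - 4)*(y^2 - 1) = (y - 4)*(y - 1)*(y + 1)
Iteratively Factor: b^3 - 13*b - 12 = (b + 3)*(b^2 - 3*b - 4) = (b + 1)*(b + 3)*(b - 4)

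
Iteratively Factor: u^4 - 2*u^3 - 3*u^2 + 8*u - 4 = (u - 2)*(u^3 - 3*u + 2) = (u - 2)*(u + 2)*(u^2 - 2*u + 1) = (u - 2)*(u - 1)*(u + 2)*(u - 1)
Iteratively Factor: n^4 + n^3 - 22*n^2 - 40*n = (n + 2)*(n^3 - n^2 - 20*n) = (n + 2)*(n + 4)*(n^2 - 5*n) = (n - 5)*(n + 2)*(n + 4)*(n)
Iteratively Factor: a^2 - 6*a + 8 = (a - 4)*(a - 2)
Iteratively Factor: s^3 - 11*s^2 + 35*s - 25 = (s - 1)*(s^2 - 10*s + 25) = (s - 5)*(s - 1)*(s - 5)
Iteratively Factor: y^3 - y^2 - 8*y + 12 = (y + 3)*(y^2 - 4*y + 4) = (y - 2)*(y + 3)*(y - 2)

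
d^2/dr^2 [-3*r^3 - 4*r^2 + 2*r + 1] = -18*r - 8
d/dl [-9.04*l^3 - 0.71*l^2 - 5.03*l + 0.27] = -27.12*l^2 - 1.42*l - 5.03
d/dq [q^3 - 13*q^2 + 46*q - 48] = 3*q^2 - 26*q + 46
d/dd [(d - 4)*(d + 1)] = 2*d - 3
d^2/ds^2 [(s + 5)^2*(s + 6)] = 6*s + 32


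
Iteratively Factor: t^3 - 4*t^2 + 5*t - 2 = (t - 2)*(t^2 - 2*t + 1) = (t - 2)*(t - 1)*(t - 1)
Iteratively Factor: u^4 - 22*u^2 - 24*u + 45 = (u + 3)*(u^3 - 3*u^2 - 13*u + 15) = (u - 5)*(u + 3)*(u^2 + 2*u - 3) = (u - 5)*(u - 1)*(u + 3)*(u + 3)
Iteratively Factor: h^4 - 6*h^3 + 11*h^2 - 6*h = (h - 3)*(h^3 - 3*h^2 + 2*h) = (h - 3)*(h - 2)*(h^2 - h) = (h - 3)*(h - 2)*(h - 1)*(h)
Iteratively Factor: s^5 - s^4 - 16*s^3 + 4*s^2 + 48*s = (s - 2)*(s^4 + s^3 - 14*s^2 - 24*s) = (s - 4)*(s - 2)*(s^3 + 5*s^2 + 6*s) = (s - 4)*(s - 2)*(s + 3)*(s^2 + 2*s) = (s - 4)*(s - 2)*(s + 2)*(s + 3)*(s)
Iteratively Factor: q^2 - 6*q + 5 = (q - 1)*(q - 5)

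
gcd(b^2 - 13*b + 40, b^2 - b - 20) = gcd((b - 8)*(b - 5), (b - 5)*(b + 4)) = b - 5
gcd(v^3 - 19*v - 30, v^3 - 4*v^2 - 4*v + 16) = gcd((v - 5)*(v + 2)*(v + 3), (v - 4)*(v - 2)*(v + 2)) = v + 2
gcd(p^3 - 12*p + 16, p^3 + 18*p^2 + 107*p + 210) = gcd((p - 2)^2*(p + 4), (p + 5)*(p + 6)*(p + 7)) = 1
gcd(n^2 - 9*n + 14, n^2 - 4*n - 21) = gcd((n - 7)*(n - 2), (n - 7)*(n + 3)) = n - 7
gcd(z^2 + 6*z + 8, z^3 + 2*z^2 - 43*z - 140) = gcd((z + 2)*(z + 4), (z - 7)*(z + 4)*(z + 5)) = z + 4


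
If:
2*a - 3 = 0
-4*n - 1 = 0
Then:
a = 3/2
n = -1/4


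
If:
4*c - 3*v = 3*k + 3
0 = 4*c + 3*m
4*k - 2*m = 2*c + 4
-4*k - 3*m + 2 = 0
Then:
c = 3/7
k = 13/14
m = -4/7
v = -19/14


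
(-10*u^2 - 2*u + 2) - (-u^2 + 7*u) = -9*u^2 - 9*u + 2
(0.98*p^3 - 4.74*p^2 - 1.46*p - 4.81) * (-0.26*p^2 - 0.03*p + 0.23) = -0.2548*p^5 + 1.203*p^4 + 0.7472*p^3 + 0.2042*p^2 - 0.1915*p - 1.1063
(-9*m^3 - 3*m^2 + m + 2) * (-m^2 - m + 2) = 9*m^5 + 12*m^4 - 16*m^3 - 9*m^2 + 4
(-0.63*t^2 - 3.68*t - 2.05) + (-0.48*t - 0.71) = -0.63*t^2 - 4.16*t - 2.76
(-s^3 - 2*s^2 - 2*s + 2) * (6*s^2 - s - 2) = -6*s^5 - 11*s^4 - 8*s^3 + 18*s^2 + 2*s - 4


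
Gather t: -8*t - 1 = -8*t - 1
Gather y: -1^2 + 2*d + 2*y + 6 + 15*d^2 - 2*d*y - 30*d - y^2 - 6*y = 15*d^2 - 28*d - y^2 + y*(-2*d - 4) + 5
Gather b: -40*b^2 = -40*b^2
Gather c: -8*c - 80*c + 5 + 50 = 55 - 88*c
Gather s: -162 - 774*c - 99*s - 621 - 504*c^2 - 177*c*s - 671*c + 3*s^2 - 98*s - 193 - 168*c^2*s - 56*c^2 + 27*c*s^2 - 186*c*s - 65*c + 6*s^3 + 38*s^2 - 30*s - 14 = -560*c^2 - 1510*c + 6*s^3 + s^2*(27*c + 41) + s*(-168*c^2 - 363*c - 227) - 990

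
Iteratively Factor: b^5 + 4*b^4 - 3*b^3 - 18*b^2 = (b)*(b^4 + 4*b^3 - 3*b^2 - 18*b) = b*(b + 3)*(b^3 + b^2 - 6*b) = b*(b + 3)^2*(b^2 - 2*b) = b^2*(b + 3)^2*(b - 2)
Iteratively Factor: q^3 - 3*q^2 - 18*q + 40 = (q - 2)*(q^2 - q - 20) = (q - 5)*(q - 2)*(q + 4)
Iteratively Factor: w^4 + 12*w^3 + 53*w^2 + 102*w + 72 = (w + 2)*(w^3 + 10*w^2 + 33*w + 36) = (w + 2)*(w + 4)*(w^2 + 6*w + 9) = (w + 2)*(w + 3)*(w + 4)*(w + 3)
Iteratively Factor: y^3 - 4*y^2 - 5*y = (y + 1)*(y^2 - 5*y) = y*(y + 1)*(y - 5)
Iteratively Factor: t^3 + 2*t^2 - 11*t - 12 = (t + 1)*(t^2 + t - 12) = (t + 1)*(t + 4)*(t - 3)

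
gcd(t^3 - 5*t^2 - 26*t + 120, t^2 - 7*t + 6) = t - 6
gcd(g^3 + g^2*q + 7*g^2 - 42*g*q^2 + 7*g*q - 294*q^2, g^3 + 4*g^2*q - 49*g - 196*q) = g + 7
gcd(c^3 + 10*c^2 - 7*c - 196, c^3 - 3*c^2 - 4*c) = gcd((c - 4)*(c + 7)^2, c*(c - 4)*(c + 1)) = c - 4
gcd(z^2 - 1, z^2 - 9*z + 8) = z - 1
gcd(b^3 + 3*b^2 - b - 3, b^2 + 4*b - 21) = 1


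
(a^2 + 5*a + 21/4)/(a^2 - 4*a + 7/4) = (4*a^2 + 20*a + 21)/(4*a^2 - 16*a + 7)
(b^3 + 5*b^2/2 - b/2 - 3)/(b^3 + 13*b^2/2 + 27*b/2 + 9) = (b - 1)/(b + 3)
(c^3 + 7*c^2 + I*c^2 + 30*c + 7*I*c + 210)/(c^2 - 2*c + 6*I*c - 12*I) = (c^2 + c*(7 - 5*I) - 35*I)/(c - 2)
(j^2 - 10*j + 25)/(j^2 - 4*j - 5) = (j - 5)/(j + 1)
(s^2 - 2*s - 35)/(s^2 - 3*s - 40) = (s - 7)/(s - 8)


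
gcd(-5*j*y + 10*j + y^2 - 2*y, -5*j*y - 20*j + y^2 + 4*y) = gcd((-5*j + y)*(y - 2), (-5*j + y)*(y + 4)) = -5*j + y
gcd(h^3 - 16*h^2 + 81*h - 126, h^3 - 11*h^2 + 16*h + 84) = h^2 - 13*h + 42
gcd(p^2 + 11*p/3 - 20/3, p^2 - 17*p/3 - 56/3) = 1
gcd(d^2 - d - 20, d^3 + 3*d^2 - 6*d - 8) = d + 4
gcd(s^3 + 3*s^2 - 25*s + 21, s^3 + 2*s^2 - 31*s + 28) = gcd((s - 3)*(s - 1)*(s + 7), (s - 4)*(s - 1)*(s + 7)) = s^2 + 6*s - 7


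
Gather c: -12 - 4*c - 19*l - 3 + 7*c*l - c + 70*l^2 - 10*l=c*(7*l - 5) + 70*l^2 - 29*l - 15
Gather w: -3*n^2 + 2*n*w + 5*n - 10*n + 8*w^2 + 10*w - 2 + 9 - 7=-3*n^2 - 5*n + 8*w^2 + w*(2*n + 10)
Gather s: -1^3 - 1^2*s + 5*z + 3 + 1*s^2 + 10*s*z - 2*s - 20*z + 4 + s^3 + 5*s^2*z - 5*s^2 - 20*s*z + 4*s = s^3 + s^2*(5*z - 4) + s*(1 - 10*z) - 15*z + 6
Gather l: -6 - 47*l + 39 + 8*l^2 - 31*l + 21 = 8*l^2 - 78*l + 54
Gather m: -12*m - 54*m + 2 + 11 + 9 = 22 - 66*m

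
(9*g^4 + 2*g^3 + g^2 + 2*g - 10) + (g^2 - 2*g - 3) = 9*g^4 + 2*g^3 + 2*g^2 - 13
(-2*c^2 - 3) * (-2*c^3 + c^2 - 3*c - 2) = 4*c^5 - 2*c^4 + 12*c^3 + c^2 + 9*c + 6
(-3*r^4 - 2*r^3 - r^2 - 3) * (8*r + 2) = -24*r^5 - 22*r^4 - 12*r^3 - 2*r^2 - 24*r - 6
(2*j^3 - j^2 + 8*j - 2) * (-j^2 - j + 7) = -2*j^5 - j^4 + 7*j^3 - 13*j^2 + 58*j - 14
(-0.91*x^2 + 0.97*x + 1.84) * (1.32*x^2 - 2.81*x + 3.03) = -1.2012*x^4 + 3.8375*x^3 - 3.0542*x^2 - 2.2313*x + 5.5752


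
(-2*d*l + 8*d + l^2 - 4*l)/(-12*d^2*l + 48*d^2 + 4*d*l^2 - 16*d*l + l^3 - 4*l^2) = 1/(6*d + l)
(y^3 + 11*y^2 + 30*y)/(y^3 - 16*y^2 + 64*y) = (y^2 + 11*y + 30)/(y^2 - 16*y + 64)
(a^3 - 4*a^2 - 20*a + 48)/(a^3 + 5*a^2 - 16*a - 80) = (a^2 - 8*a + 12)/(a^2 + a - 20)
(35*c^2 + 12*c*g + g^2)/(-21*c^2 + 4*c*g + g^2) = (-5*c - g)/(3*c - g)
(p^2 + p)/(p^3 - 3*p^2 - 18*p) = (p + 1)/(p^2 - 3*p - 18)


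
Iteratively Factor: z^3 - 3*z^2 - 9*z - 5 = (z + 1)*(z^2 - 4*z - 5) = (z - 5)*(z + 1)*(z + 1)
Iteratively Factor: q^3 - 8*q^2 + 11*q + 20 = (q - 4)*(q^2 - 4*q - 5) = (q - 4)*(q + 1)*(q - 5)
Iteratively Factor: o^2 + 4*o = (o)*(o + 4)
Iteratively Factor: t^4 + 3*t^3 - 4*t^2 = (t)*(t^3 + 3*t^2 - 4*t) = t*(t - 1)*(t^2 + 4*t) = t^2*(t - 1)*(t + 4)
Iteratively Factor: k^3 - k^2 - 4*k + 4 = (k + 2)*(k^2 - 3*k + 2) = (k - 1)*(k + 2)*(k - 2)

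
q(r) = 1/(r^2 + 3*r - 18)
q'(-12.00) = 0.00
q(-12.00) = 0.01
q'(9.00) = 0.00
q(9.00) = 0.01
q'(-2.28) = 0.00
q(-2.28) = -0.05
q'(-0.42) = -0.01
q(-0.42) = -0.05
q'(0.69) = -0.02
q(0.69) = -0.06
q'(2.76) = -1.93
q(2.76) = -0.48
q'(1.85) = -0.08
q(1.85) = -0.11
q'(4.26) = -0.07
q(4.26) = 0.08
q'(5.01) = -0.03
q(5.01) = 0.05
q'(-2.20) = 0.00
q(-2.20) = -0.05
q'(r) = (-2*r - 3)/(r^2 + 3*r - 18)^2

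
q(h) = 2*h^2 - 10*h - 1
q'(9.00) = 26.00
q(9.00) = 71.00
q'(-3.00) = -22.00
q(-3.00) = 47.00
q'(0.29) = -8.84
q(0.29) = -3.73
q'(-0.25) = -11.00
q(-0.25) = 1.62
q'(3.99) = 5.96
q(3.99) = -9.06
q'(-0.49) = -11.96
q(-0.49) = 4.38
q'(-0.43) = -11.72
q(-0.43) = 3.67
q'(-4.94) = -29.76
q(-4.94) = 97.21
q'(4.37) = 7.48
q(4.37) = -6.51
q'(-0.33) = -11.32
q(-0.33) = 2.52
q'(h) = 4*h - 10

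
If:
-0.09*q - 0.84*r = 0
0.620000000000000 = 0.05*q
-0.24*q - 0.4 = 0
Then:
No Solution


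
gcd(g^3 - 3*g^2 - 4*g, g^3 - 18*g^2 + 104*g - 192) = g - 4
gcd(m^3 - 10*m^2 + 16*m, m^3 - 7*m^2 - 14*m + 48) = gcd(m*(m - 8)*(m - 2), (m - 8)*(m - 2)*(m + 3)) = m^2 - 10*m + 16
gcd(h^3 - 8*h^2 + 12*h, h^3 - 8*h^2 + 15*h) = h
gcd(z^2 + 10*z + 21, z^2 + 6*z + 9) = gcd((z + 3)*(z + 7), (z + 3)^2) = z + 3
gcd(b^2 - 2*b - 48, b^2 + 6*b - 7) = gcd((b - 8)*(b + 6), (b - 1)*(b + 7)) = 1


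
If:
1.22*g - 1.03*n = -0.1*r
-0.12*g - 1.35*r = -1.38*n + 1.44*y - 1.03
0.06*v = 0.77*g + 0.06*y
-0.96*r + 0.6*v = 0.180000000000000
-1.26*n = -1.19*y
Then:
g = 0.10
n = 0.19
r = 0.73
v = 1.47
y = 0.20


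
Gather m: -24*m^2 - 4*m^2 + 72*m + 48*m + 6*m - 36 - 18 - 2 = -28*m^2 + 126*m - 56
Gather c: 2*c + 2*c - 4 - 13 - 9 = 4*c - 26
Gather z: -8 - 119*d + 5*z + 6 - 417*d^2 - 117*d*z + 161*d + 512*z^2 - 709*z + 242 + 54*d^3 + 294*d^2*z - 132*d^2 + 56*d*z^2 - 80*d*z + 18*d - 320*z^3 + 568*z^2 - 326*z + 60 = 54*d^3 - 549*d^2 + 60*d - 320*z^3 + z^2*(56*d + 1080) + z*(294*d^2 - 197*d - 1030) + 300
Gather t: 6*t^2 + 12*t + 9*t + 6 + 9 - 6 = 6*t^2 + 21*t + 9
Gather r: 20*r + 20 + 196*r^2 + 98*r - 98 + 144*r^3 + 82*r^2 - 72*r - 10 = 144*r^3 + 278*r^2 + 46*r - 88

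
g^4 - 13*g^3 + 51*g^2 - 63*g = g*(g - 7)*(g - 3)^2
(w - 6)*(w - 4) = w^2 - 10*w + 24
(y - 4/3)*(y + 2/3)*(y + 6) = y^3 + 16*y^2/3 - 44*y/9 - 16/3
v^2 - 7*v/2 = v*(v - 7/2)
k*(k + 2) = k^2 + 2*k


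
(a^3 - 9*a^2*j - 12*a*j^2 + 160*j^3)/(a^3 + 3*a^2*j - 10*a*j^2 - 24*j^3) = (a^2 - 13*a*j + 40*j^2)/(a^2 - a*j - 6*j^2)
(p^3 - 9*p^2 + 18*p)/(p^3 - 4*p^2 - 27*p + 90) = p/(p + 5)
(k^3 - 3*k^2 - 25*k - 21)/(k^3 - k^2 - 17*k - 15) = (k - 7)/(k - 5)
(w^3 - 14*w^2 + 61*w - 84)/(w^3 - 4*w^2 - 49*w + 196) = (w - 3)/(w + 7)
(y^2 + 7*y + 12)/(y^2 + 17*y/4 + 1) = 4*(y + 3)/(4*y + 1)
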